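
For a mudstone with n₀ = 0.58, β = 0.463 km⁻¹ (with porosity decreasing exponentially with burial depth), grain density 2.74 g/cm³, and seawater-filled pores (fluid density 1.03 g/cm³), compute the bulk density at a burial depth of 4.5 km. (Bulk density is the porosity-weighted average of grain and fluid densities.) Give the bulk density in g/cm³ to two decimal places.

2.62 g/cm³

Porosity at depth: n = 0.58·exp(−0.463×4.5) = 0.58×0.1245 = 0.0722
Bulk density: ρ_b = (1−n)ρ_g + n·ρ_f = 0.9278×2.74 + 0.0722×1.03
       = 2.542 + 0.074 = 2.617 g/cm³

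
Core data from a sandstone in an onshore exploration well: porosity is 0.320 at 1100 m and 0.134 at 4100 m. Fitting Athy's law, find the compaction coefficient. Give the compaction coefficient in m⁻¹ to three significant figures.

Working in km (1 km = 1000 m; β in km⁻¹ = β in m⁻¹ × 1000):
Athy: φ(z) = φ₀ e^(−βz) ⇒ φ₁/φ₂ = e^{β(z₂−z₁)} ⇒ β = ln(φ₁/φ₂)/(z₂−z₁)
β = ln(0.32/0.134) / (4.1 − 1.1) = ln(2.388) / 3 = 0.8705 / 3 = 0.2902 km⁻¹

0.000290 m⁻¹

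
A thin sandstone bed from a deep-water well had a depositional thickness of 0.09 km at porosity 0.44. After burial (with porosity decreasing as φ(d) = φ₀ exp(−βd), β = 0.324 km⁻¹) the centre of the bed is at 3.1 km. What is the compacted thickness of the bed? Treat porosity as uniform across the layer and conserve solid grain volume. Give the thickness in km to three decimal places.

0.060 km

Porosity at 3.1 km: φ = 0.44·exp(−0.324×3.1) = 0.1612
Solid-volume conservation: h(1−φ) = h₀(1−φ₀) ⇒ h = h₀·(1−φ₀)/(1−φ)
h = 0.09 × (1 − 0.44)/(1 − 0.1612) = 0.09 × 0.6676 = 0.0601 km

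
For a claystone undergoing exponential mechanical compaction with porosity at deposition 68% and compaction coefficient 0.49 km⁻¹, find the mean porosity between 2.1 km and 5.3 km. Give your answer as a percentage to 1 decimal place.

12.3%

⟨n⟩ = (1/(z₂−z₁)) ∫ n₀ e^(−kz) dz = n₀·(e^(−k·z₁) − e^(−k·z₂)) / (k·(z₂−z₁))
e^(−0.49×2.1) = 0.3574; e^(−0.49×5.3) = 0.0745
⟨n⟩ = 0.68 × (0.3574 − 0.0745) / (0.49 × 3.2) = 0.68 × 0.1804 = 0.1227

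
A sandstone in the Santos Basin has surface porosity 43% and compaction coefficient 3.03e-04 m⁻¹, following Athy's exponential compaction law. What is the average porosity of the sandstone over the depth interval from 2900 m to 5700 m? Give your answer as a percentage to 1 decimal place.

12.0%

Working in km (1 km = 1000 m; β in km⁻¹ = β in m⁻¹ × 1000):
⟨n⟩ = (1/(z₂−z₁)) ∫ n₀ e^(−βz) dz = n₀·(e^(−β·z₁) − e^(−β·z₂)) / (β·(z₂−z₁))
e^(−0.303×2.9) = 0.4153; e^(−0.303×5.7) = 0.1778
⟨n⟩ = 0.43 × (0.4153 − 0.1778) / (0.303 × 2.8) = 0.43 × 0.2800 = 0.1204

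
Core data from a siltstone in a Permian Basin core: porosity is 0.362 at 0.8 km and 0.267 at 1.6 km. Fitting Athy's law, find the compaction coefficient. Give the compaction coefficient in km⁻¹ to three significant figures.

Athy: phi(z) = phi₀ e^(−kz) ⇒ phi₁/phi₂ = e^{k(z₂−z₁)} ⇒ k = ln(phi₁/phi₂)/(z₂−z₁)
k = ln(0.362/0.267) / (1.6 − 0.8) = ln(1.356) / 0.8 = 0.3044 / 0.8 = 0.3805 km⁻¹

0.380 km⁻¹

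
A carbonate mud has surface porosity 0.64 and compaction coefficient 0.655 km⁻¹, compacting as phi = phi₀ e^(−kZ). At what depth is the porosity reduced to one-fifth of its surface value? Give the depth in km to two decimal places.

2.46 km

phi/phi₀ = 1/5 ⇒ exp(−k·Z) = 1/5 ⇒ Z = ln(5) / k
Z = 1.6094 / 0.655 = 2.457 km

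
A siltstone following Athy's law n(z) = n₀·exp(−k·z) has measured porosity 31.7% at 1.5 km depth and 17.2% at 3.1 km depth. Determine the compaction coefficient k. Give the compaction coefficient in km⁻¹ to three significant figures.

0.382 km⁻¹

Athy: n(z) = n₀ e^(−kz) ⇒ n₁/n₂ = e^{k(z₂−z₁)} ⇒ k = ln(n₁/n₂)/(z₂−z₁)
k = ln(0.317/0.172) / (3.1 − 1.5) = ln(1.843) / 1.6 = 0.6114 / 1.6 = 0.3821 km⁻¹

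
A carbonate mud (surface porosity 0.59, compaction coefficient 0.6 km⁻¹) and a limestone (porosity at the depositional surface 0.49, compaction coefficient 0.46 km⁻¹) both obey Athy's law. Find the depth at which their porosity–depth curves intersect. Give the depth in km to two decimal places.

Set n₀ₐ e^(−βₐz) = n₀ᵦ e^(−βᵦz) ⇒ ln(n₀ₐ/n₀ᵦ) = (βₐ − βᵦ)·z
z = ln(0.59/0.49) / (0.6 − 0.46) = 0.1857 / 0.14 = 1.327 km

1.33 km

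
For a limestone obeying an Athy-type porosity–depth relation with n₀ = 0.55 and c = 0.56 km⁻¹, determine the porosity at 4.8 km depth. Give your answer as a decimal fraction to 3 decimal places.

n = n₀·exp(−c·Z) = 0.55 × exp(−0.56 × 4.8) = 0.55 × exp(−2.688)
  = 0.55 × 0.0680 = 0.0374

0.037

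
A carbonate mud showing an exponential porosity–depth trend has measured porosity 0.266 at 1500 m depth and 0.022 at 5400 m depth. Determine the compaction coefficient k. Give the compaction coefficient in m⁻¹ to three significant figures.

Working in km (1 km = 1000 m; k in km⁻¹ = k in m⁻¹ × 1000):
Athy: phi(z) = phi₀ e^(−kz) ⇒ phi₁/phi₂ = e^{k(z₂−z₁)} ⇒ k = ln(phi₁/phi₂)/(z₂−z₁)
k = ln(0.266/0.022) / (5.4 − 1.5) = ln(12.09) / 3.9 = 2.4925 / 3.9 = 0.6391 km⁻¹

0.000639 m⁻¹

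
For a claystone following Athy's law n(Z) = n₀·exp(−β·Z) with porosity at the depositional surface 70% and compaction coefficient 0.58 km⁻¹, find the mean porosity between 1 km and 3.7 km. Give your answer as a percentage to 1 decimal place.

⟨n⟩ = (1/(Z₂−Z₁)) ∫ n₀ e^(−βZ) dZ = n₀·(e^(−β·Z₁) − e^(−β·Z₂)) / (β·(Z₂−Z₁))
e^(−0.58×1) = 0.5599; e^(−0.58×3.7) = 0.1170
⟨n⟩ = 0.7 × (0.5599 − 0.1170) / (0.58 × 2.7) = 0.7 × 0.2829 = 0.1980

19.8%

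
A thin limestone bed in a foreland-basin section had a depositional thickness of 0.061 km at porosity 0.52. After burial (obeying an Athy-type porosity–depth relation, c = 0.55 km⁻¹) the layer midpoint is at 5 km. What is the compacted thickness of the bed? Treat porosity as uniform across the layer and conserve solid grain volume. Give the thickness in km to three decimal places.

0.030 km

Porosity at 5 km: phi = 0.52·exp(−0.55×5) = 0.0332
Solid-volume conservation: h(1−phi) = h₀(1−phi₀) ⇒ h = h₀·(1−phi₀)/(1−phi)
h = 0.061 × (1 − 0.52)/(1 − 0.0332) = 0.061 × 0.4965 = 0.0303 km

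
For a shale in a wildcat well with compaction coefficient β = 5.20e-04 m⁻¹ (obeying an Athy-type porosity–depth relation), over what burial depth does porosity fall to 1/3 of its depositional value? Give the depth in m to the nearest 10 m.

2110 m

Working in km (1 km = 1000 m; β in km⁻¹ = β in m⁻¹ × 1000):
φ/φ₀ = 1/3 ⇒ exp(−β·z) = 1/3 ⇒ z = ln(3) / β
z = 1.0986 / 0.52 = 2.113 km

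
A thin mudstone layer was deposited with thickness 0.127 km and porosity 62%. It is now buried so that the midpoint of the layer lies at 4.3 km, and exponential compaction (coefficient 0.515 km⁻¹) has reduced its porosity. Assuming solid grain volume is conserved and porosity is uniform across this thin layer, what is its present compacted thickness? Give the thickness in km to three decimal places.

Porosity at 4.3 km: phi = 0.62·exp(−0.515×4.3) = 0.0677
Solid-volume conservation: h(1−phi) = h₀(1−phi₀) ⇒ h = h₀·(1−phi₀)/(1−phi)
h = 0.127 × (1 − 0.62)/(1 − 0.0677) = 0.127 × 0.4076 = 0.0518 km

0.052 km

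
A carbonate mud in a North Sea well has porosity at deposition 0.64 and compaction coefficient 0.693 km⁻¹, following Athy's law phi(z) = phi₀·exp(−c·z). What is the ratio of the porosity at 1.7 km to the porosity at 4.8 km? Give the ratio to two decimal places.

8.57

phi(z₁)/phi(z₂) = e^(−c·z₁)/e^(−c·z₂) = e^{c(z₂−z₁)}
= exp(0.693 × 3.1) = exp(2.148) = 8.5703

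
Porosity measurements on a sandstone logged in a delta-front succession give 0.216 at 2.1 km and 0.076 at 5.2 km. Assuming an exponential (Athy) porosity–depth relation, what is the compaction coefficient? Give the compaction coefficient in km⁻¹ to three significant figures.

Athy: phi(Z) = phi₀ e^(−kZ) ⇒ phi₁/phi₂ = e^{k(Z₂−Z₁)} ⇒ k = ln(phi₁/phi₂)/(Z₂−Z₁)
k = ln(0.216/0.076) / (5.2 − 2.1) = ln(2.842) / 3.1 = 1.0445 / 3.1 = 0.337 km⁻¹

0.337 km⁻¹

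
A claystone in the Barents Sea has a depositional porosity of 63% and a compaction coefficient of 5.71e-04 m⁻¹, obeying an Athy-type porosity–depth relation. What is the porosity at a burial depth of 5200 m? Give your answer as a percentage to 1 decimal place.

3.2%

Working in km (1 km = 1000 m; k in km⁻¹ = k in m⁻¹ × 1000):
φ = φ₀·exp(−k·d) = 0.63 × exp(−0.571 × 5.2) = 0.63 × exp(−2.969)
  = 0.63 × 0.0513 = 0.0323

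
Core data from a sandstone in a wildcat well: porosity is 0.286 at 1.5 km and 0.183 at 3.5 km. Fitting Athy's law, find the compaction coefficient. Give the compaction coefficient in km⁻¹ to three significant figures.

Athy: phi(z) = phi₀ e^(−βz) ⇒ phi₁/phi₂ = e^{β(z₂−z₁)} ⇒ β = ln(phi₁/phi₂)/(z₂−z₁)
β = ln(0.286/0.183) / (3.5 − 1.5) = ln(1.563) / 2 = 0.4465 / 2 = 0.2233 km⁻¹

0.223 km⁻¹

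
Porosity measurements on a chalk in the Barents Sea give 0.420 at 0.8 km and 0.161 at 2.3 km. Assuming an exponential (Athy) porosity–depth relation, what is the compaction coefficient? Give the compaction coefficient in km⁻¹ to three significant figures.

0.639 km⁻¹

Athy: phi(z) = phi₀ e^(−cz) ⇒ phi₁/phi₂ = e^{c(z₂−z₁)} ⇒ c = ln(phi₁/phi₂)/(z₂−z₁)
c = ln(0.42/0.161) / (2.3 − 0.8) = ln(2.609) / 1.5 = 0.9589 / 1.5 = 0.6392 km⁻¹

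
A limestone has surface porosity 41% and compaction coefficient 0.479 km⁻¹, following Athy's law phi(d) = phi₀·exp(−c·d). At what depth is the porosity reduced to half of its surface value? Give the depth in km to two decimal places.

1.45 km

phi/phi₀ = 1/2 ⇒ exp(−c·d) = 1/2 ⇒ d = ln(2) / c
d = 0.6931 / 0.479 = 1.447 km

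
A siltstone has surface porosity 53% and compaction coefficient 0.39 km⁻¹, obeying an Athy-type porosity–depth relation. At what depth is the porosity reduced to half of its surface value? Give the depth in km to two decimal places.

phi/phi₀ = 1/2 ⇒ exp(−c·Z) = 1/2 ⇒ Z = ln(2) / c
Z = 0.6931 / 0.39 = 1.777 km

1.78 km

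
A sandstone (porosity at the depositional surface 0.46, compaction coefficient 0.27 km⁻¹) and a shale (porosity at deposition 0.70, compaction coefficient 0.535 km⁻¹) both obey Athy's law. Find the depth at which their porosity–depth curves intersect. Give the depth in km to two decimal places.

1.58 km

Set phi₀ₐ e^(−βₐd) = phi₀ᵦ e^(−βᵦd) ⇒ ln(phi₀ₐ/phi₀ᵦ) = (βₐ − βᵦ)·d
d = ln(0.46/0.7) / (0.27 − 0.535) = -0.4199 / -0.265 = 1.584 km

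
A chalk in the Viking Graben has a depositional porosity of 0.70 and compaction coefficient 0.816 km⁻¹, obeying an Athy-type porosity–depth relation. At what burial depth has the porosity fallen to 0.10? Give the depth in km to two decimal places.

2.38 km

Invert Athy's law: Z = ln(φ₀/φ) / c
Z = ln(0.7/0.1) / 0.816 = ln(7) / 0.816 = 1.9459 / 0.816 = 2.385 km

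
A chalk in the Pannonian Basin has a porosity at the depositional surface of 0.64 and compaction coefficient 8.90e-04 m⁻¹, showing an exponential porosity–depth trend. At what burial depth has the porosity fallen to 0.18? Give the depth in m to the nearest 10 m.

Working in km (1 km = 1000 m; c in km⁻¹ = c in m⁻¹ × 1000):
Invert Athy's law: z = ln(phi₀/phi) / c
z = ln(0.64/0.18) / 0.89 = ln(3.556) / 0.89 = 1.2685 / 0.89 = 1.425 km

1430 m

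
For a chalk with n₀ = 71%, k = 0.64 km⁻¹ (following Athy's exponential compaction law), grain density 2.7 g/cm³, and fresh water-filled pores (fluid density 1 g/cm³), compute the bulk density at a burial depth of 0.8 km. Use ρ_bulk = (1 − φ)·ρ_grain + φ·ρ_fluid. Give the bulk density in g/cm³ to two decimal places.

1.98 g/cm³

Porosity at depth: n = 0.71·exp(−0.64×0.8) = 0.71×0.5993 = 0.4255
Bulk density: ρ_b = (1−n)ρ_g + n·ρ_f = 0.5745×2.7 + 0.4255×1
       = 1.551 + 0.426 = 1.977 g/cm³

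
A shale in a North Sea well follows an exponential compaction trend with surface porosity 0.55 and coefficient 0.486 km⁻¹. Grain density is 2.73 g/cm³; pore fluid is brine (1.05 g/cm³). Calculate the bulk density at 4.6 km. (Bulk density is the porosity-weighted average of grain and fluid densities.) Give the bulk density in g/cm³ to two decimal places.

2.63 g/cm³

Porosity at depth: φ = 0.55·exp(−0.486×4.6) = 0.55×0.1069 = 0.0588
Bulk density: ρ_b = (1−φ)ρ_g + φ·ρ_f = 0.9412×2.73 + 0.0588×1.05
       = 2.569 + 0.062 = 2.631 g/cm³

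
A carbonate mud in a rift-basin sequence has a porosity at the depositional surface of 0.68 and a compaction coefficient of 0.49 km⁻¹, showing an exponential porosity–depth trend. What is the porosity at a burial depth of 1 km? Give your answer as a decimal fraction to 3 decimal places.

φ = φ₀·exp(−k·z) = 0.68 × exp(−0.49 × 1) = 0.68 × exp(−0.49)
  = 0.68 × 0.6126 = 0.4166

0.417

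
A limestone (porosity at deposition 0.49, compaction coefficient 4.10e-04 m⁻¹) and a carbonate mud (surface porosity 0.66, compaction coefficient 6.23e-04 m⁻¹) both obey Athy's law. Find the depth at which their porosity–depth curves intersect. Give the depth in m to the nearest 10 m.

1400 m

Working in km (1 km = 1000 m; β in km⁻¹ = β in m⁻¹ × 1000):
Set φ₀ₐ e^(−βₐZ) = φ₀ᵦ e^(−βᵦZ) ⇒ ln(φ₀ₐ/φ₀ᵦ) = (βₐ − βᵦ)·Z
Z = ln(0.49/0.66) / (0.41 − 0.623) = -0.2978 / -0.213 = 1.398 km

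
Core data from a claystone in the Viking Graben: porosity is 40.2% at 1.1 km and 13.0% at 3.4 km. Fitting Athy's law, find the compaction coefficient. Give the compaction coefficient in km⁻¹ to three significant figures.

Athy: n(z) = n₀ e^(−cz) ⇒ n₁/n₂ = e^{c(z₂−z₁)} ⇒ c = ln(n₁/n₂)/(z₂−z₁)
c = ln(0.402/0.13) / (3.4 − 1.1) = ln(3.092) / 2.3 = 1.1289 / 2.3 = 0.4908 km⁻¹

0.491 km⁻¹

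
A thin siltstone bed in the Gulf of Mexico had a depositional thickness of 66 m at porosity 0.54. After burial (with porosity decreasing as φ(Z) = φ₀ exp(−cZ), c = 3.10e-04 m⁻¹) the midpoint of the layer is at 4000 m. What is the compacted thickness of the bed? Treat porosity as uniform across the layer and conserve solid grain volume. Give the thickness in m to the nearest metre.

Working in km (1 km = 1000 m; c in km⁻¹ = c in m⁻¹ × 1000):
Porosity at 4 km: φ = 0.54·exp(−0.31×4) = 0.1563
Solid-volume conservation: h(1−φ) = h₀(1−φ₀) ⇒ h = h₀·(1−φ₀)/(1−φ)
h = 0.066 × (1 − 0.54)/(1 − 0.1563) = 0.066 × 0.5452 = 0.0360 km

36 m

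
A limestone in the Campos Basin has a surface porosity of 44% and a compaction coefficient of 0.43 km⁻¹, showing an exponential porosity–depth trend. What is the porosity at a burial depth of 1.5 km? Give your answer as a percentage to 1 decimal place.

φ = φ₀·exp(−c·d) = 0.44 × exp(−0.43 × 1.5) = 0.44 × exp(−0.645)
  = 0.44 × 0.5247 = 0.2309

23.1%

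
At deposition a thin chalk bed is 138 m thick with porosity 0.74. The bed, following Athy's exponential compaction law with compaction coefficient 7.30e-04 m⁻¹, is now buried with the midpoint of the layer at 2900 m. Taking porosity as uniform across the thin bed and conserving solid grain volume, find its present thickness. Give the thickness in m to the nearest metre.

Working in km (1 km = 1000 m; k in km⁻¹ = k in m⁻¹ × 1000):
Porosity at 2.9 km: n = 0.74·exp(−0.73×2.9) = 0.0891
Solid-volume conservation: h(1−n) = h₀(1−n₀) ⇒ h = h₀·(1−n₀)/(1−n)
h = 0.138 × (1 − 0.74)/(1 − 0.0891) = 0.138 × 0.2854 = 0.0394 km

39 m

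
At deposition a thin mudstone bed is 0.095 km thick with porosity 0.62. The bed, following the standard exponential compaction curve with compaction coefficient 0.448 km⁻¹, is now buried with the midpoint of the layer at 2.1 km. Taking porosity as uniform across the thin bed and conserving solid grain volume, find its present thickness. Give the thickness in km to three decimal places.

Porosity at 2.1 km: n = 0.62·exp(−0.448×2.1) = 0.2420
Solid-volume conservation: h(1−n) = h₀(1−n₀) ⇒ h = h₀·(1−n₀)/(1−n)
h = 0.095 × (1 − 0.62)/(1 − 0.2420) = 0.095 × 0.5013 = 0.0476 km

0.048 km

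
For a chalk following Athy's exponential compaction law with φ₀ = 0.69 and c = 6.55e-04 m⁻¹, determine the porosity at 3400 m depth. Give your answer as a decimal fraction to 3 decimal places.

Working in km (1 km = 1000 m; c in km⁻¹ = c in m⁻¹ × 1000):
φ = φ₀·exp(−c·z) = 0.69 × exp(−0.655 × 3.4) = 0.69 × exp(−2.227)
  = 0.69 × 0.1079 = 0.0744

0.074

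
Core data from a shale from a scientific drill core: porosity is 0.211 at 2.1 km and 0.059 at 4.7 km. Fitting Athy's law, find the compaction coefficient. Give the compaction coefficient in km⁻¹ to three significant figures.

0.490 km⁻¹

Athy: n(Z) = n₀ e^(−cZ) ⇒ n₁/n₂ = e^{c(Z₂−Z₁)} ⇒ c = ln(n₁/n₂)/(Z₂−Z₁)
c = ln(0.211/0.059) / (4.7 − 2.1) = ln(3.576) / 2.6 = 1.2743 / 2.6 = 0.4901 km⁻¹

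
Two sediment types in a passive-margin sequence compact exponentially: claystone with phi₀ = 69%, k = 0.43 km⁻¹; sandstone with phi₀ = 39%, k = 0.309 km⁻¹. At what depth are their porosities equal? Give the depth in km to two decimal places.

Set phi₀ₐ e^(−kₐd) = phi₀ᵦ e^(−kᵦd) ⇒ ln(phi₀ₐ/phi₀ᵦ) = (kₐ − kᵦ)·d
d = ln(0.69/0.39) / (0.43 − 0.309) = 0.5705 / 0.121 = 4.715 km

4.72 km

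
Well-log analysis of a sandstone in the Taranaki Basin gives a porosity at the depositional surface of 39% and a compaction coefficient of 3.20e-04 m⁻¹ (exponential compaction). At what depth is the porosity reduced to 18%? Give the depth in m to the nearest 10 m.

Working in km (1 km = 1000 m; β in km⁻¹ = β in m⁻¹ × 1000):
Invert Athy's law: d = ln(phi₀/phi) / β
d = ln(0.39/0.18) / 0.32 = ln(2.167) / 0.32 = 0.7732 / 0.32 = 2.416 km

2420 m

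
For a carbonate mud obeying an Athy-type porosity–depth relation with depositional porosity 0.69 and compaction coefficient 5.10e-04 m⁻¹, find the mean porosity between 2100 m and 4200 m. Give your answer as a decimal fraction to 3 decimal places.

0.145

Working in km (1 km = 1000 m; k in km⁻¹ = k in m⁻¹ × 1000):
⟨φ⟩ = (1/(d₂−d₁)) ∫ φ₀ e^(−kd) dd = φ₀·(e^(−k·d₁) − e^(−k·d₂)) / (k·(d₂−d₁))
e^(−0.51×2.1) = 0.3427; e^(−0.51×4.2) = 0.1174
⟨φ⟩ = 0.69 × (0.3427 − 0.1174) / (0.51 × 2.1) = 0.69 × 0.2103 = 0.1451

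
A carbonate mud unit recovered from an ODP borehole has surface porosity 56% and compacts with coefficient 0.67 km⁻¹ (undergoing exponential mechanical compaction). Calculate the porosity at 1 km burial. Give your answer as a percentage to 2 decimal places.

φ = φ₀·exp(−β·d) = 0.56 × exp(−0.67 × 1) = 0.56 × exp(−0.67)
  = 0.56 × 0.5117 = 0.2866

28.66%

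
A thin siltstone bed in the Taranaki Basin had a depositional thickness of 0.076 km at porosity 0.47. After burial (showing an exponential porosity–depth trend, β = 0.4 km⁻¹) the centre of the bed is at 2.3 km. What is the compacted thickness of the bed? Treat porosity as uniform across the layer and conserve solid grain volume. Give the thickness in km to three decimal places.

0.050 km

Porosity at 2.3 km: phi = 0.47·exp(−0.4×2.3) = 0.1873
Solid-volume conservation: h(1−phi) = h₀(1−phi₀) ⇒ h = h₀·(1−phi₀)/(1−phi)
h = 0.076 × (1 − 0.47)/(1 − 0.1873) = 0.076 × 0.6522 = 0.0496 km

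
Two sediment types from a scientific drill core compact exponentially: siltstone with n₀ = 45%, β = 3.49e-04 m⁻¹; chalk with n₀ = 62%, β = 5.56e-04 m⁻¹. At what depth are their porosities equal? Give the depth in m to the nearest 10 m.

Working in km (1 km = 1000 m; β in km⁻¹ = β in m⁻¹ × 1000):
Set n₀ₐ e^(−βₐz) = n₀ᵦ e^(−βᵦz) ⇒ ln(n₀ₐ/n₀ᵦ) = (βₐ − βᵦ)·z
z = ln(0.45/0.62) / (0.349 − 0.556) = -0.3205 / -0.207 = 1.548 km

1550 m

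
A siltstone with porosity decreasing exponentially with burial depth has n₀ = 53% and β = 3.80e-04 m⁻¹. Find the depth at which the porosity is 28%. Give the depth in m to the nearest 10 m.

1680 m

Working in km (1 km = 1000 m; β in km⁻¹ = β in m⁻¹ × 1000):
Invert Athy's law: d = ln(n₀/n) / β
d = ln(0.53/0.28) / 0.38 = ln(1.893) / 0.38 = 0.6381 / 0.38 = 1.679 km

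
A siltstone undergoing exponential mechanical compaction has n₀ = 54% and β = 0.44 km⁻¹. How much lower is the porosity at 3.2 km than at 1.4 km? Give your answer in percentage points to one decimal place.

n(1.4) = 0.54·e^(−0.44×1.4) = 0.2917
n(3.2) = 0.54·e^(−0.44×3.2) = 0.1321
Δn = 0.2917 − 0.1321 = 0.1596

16.0 percentage points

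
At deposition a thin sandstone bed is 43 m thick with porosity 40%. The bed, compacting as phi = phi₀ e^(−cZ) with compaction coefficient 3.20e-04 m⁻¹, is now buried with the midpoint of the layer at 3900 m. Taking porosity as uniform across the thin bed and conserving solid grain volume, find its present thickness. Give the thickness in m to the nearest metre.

29 m

Working in km (1 km = 1000 m; c in km⁻¹ = c in m⁻¹ × 1000):
Porosity at 3.9 km: phi = 0.4·exp(−0.32×3.9) = 0.1148
Solid-volume conservation: h(1−phi) = h₀(1−phi₀) ⇒ h = h₀·(1−phi₀)/(1−phi)
h = 0.043 × (1 − 0.4)/(1 − 0.1148) = 0.043 × 0.6778 = 0.0291 km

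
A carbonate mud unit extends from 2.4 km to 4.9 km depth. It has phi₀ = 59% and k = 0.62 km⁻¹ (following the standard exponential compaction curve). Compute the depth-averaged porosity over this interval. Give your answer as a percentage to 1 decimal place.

⟨phi⟩ = (1/(d₂−d₁)) ∫ phi₀ e^(−kd) dd = phi₀·(e^(−k·d₁) − e^(−k·d₂)) / (k·(d₂−d₁))
e^(−0.62×2.4) = 0.2258; e^(−0.62×4.9) = 0.0479
⟨phi⟩ = 0.59 × (0.2258 − 0.0479) / (0.62 × 2.5) = 0.59 × 0.1148 = 0.0677

6.8%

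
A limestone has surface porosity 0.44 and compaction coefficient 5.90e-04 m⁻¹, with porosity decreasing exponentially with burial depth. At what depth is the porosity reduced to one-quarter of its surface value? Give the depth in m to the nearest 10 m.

2350 m

Working in km (1 km = 1000 m; β in km⁻¹ = β in m⁻¹ × 1000):
n/n₀ = 1/4 ⇒ exp(−β·Z) = 1/4 ⇒ Z = ln(4) / β
Z = 1.3863 / 0.59 = 2.350 km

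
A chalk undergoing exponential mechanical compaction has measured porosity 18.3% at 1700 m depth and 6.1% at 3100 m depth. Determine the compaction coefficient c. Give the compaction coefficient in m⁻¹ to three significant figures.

0.000785 m⁻¹

Working in km (1 km = 1000 m; c in km⁻¹ = c in m⁻¹ × 1000):
Athy: phi(Z) = phi₀ e^(−cZ) ⇒ phi₁/phi₂ = e^{c(Z₂−Z₁)} ⇒ c = ln(phi₁/phi₂)/(Z₂−Z₁)
c = ln(0.183/0.061) / (3.1 − 1.7) = ln(3) / 1.4 = 1.0986 / 1.4 = 0.7847 km⁻¹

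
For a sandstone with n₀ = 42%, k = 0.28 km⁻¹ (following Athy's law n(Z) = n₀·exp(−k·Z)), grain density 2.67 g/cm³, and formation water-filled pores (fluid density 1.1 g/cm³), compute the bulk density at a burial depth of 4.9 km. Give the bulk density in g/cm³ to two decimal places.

Porosity at depth: n = 0.42·exp(−0.28×4.9) = 0.42×0.2536 = 0.1065
Bulk density: ρ_b = (1−n)ρ_g + n·ρ_f = 0.8935×2.67 + 0.1065×1.1
       = 2.386 + 0.117 = 2.503 g/cm³

2.50 g/cm³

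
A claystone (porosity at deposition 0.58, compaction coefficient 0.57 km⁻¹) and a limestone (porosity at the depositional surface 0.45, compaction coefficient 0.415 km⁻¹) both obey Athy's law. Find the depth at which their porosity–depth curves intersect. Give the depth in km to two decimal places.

Set n₀ₐ e^(−βₐz) = n₀ᵦ e^(−βᵦz) ⇒ ln(n₀ₐ/n₀ᵦ) = (βₐ − βᵦ)·z
z = ln(0.58/0.45) / (0.57 − 0.415) = 0.2538 / 0.155 = 1.637 km

1.64 km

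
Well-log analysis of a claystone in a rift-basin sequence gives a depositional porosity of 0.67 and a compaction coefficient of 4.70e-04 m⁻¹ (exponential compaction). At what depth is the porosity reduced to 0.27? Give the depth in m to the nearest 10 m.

1930 m

Working in km (1 km = 1000 m; c in km⁻¹ = c in m⁻¹ × 1000):
Invert Athy's law: z = ln(n₀/n) / c
z = ln(0.67/0.27) / 0.47 = ln(2.481) / 0.47 = 0.9089 / 0.47 = 1.934 km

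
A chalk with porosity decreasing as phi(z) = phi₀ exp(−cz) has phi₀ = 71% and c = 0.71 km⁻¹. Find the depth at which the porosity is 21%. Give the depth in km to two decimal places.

Invert Athy's law: z = ln(phi₀/phi) / c
z = ln(0.71/0.21) / 0.71 = ln(3.381) / 0.71 = 1.2182 / 0.71 = 1.716 km

1.72 km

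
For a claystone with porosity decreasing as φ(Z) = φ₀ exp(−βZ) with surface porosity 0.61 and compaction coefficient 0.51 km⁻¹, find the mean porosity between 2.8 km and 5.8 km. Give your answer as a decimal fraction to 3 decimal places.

0.075

⟨φ⟩ = (1/(Z₂−Z₁)) ∫ φ₀ e^(−βZ) dZ = φ₀·(e^(−β·Z₁) − e^(−β·Z₂)) / (β·(Z₂−Z₁))
e^(−0.51×2.8) = 0.2398; e^(−0.51×5.8) = 0.0519
⟨φ⟩ = 0.61 × (0.2398 − 0.0519) / (0.51 × 3) = 0.61 × 0.1228 = 0.0749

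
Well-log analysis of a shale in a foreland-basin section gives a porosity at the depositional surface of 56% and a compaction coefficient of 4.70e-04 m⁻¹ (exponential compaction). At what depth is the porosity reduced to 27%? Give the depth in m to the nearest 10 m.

1550 m

Working in km (1 km = 1000 m; c in km⁻¹ = c in m⁻¹ × 1000):
Invert Athy's law: d = ln(n₀/n) / c
d = ln(0.56/0.27) / 0.47 = ln(2.074) / 0.47 = 0.7295 / 0.47 = 1.552 km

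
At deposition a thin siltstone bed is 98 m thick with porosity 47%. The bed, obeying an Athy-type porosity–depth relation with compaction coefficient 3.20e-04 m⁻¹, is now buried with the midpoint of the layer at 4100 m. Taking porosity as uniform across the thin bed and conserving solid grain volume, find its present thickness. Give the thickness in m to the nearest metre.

59 m

Working in km (1 km = 1000 m; c in km⁻¹ = c in m⁻¹ × 1000):
Porosity at 4.1 km: n = 0.47·exp(−0.32×4.1) = 0.1266
Solid-volume conservation: h(1−n) = h₀(1−n₀) ⇒ h = h₀·(1−n₀)/(1−n)
h = 0.098 × (1 − 0.47)/(1 − 0.1266) = 0.098 × 0.6068 = 0.0595 km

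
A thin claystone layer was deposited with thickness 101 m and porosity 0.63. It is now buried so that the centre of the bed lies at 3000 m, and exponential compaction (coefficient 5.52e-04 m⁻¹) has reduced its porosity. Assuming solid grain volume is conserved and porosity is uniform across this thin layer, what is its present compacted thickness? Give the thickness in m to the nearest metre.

42 m

Working in km (1 km = 1000 m; k in km⁻¹ = k in m⁻¹ × 1000):
Porosity at 3 km: φ = 0.63·exp(−0.552×3) = 0.1203
Solid-volume conservation: h(1−φ) = h₀(1−φ₀) ⇒ h = h₀·(1−φ₀)/(1−φ)
h = 0.101 × (1 − 0.63)/(1 − 0.1203) = 0.101 × 0.4206 = 0.0425 km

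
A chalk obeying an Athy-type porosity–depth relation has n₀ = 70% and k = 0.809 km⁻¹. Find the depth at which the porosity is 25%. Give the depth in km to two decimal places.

Invert Athy's law: Z = ln(n₀/n) / k
Z = ln(0.7/0.25) / 0.809 = ln(2.8) / 0.809 = 1.0296 / 0.809 = 1.273 km

1.27 km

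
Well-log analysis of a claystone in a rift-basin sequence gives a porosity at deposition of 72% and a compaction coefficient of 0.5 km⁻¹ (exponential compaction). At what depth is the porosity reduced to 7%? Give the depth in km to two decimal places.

4.66 km

Invert Athy's law: Z = ln(n₀/n) / k
Z = ln(0.72/0.07) / 0.5 = ln(10.29) / 0.5 = 2.3308 / 0.5 = 4.662 km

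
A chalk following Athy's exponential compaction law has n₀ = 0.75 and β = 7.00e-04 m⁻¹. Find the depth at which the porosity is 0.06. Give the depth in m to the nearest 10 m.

3610 m

Working in km (1 km = 1000 m; β in km⁻¹ = β in m⁻¹ × 1000):
Invert Athy's law: Z = ln(n₀/n) / β
Z = ln(0.75/0.06) / 0.7 = ln(12.5) / 0.7 = 2.5257 / 0.7 = 3.608 km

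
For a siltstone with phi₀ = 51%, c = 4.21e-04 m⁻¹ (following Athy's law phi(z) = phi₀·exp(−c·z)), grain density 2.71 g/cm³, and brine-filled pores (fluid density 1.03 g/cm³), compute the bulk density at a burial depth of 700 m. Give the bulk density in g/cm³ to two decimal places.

2.07 g/cm³

Working in km (1 km = 1000 m; c in km⁻¹ = c in m⁻¹ × 1000):
Porosity at depth: phi = 0.51·exp(−0.421×0.7) = 0.51×0.7448 = 0.3798
Bulk density: ρ_b = (1−phi)ρ_g + phi·ρ_f = 0.6202×2.71 + 0.3798×1.03
       = 1.681 + 0.391 = 2.072 g/cm³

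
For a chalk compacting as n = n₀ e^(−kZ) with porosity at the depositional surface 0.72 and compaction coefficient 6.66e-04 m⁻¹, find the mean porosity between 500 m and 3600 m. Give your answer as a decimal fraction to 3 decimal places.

Working in km (1 km = 1000 m; k in km⁻¹ = k in m⁻¹ × 1000):
⟨n⟩ = (1/(Z₂−Z₁)) ∫ n₀ e^(−kZ) dZ = n₀·(e^(−k·Z₁) − e^(−k·Z₂)) / (k·(Z₂−Z₁))
e^(−0.666×0.5) = 0.7168; e^(−0.666×3.6) = 0.0909
⟨n⟩ = 0.72 × (0.7168 − 0.0909) / (0.666 × 3.1) = 0.72 × 0.3031 = 0.2183

0.218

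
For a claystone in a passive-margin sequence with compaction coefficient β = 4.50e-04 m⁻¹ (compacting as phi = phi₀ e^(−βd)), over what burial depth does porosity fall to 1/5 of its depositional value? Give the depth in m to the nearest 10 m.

Working in km (1 km = 1000 m; β in km⁻¹ = β in m⁻¹ × 1000):
phi/phi₀ = 1/5 ⇒ exp(−β·d) = 1/5 ⇒ d = ln(5) / β
d = 1.6094 / 0.45 = 3.577 km

3580 m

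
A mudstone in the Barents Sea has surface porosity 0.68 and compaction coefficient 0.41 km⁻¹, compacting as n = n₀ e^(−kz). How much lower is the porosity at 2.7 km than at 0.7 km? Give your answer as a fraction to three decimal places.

0.286

n(0.7) = 0.68·e^(−0.41×0.7) = 0.5103
n(2.7) = 0.68·e^(−0.41×2.7) = 0.2248
Δn = 0.5103 − 0.2248 = 0.2856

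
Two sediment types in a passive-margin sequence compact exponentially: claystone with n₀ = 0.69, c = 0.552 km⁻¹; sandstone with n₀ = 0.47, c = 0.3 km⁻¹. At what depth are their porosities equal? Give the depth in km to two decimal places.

1.52 km

Set n₀ₐ e^(−cₐZ) = n₀ᵦ e^(−cᵦZ) ⇒ ln(n₀ₐ/n₀ᵦ) = (cₐ − cᵦ)·Z
Z = ln(0.69/0.47) / (0.552 − 0.3) = 0.3840 / 0.252 = 1.524 km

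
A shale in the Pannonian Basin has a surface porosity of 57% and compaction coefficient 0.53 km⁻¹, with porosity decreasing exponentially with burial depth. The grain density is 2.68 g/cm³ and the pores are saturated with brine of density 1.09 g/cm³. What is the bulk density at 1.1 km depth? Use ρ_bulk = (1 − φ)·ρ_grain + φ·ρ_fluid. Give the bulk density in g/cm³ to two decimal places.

2.17 g/cm³

Porosity at depth: phi = 0.57·exp(−0.53×1.1) = 0.57×0.5582 = 0.3182
Bulk density: ρ_b = (1−phi)ρ_g + phi·ρ_f = 0.6818×2.68 + 0.3182×1.09
       = 1.827 + 0.347 = 2.174 g/cm³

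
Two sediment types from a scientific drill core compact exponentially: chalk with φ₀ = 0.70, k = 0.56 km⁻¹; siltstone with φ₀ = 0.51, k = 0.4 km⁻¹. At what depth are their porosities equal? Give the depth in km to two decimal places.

1.98 km

Set φ₀ₐ e^(−kₐZ) = φ₀ᵦ e^(−kᵦZ) ⇒ ln(φ₀ₐ/φ₀ᵦ) = (kₐ − kᵦ)·Z
Z = ln(0.7/0.51) / (0.56 − 0.4) = 0.3167 / 0.16 = 1.979 km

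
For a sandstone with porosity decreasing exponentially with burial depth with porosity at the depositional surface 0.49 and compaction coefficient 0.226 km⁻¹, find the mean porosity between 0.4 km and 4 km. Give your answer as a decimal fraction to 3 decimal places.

0.306

⟨φ⟩ = (1/(d₂−d₁)) ∫ φ₀ e^(−cd) dd = φ₀·(e^(−c·d₁) − e^(−c·d₂)) / (c·(d₂−d₁))
e^(−0.226×0.4) = 0.9136; e^(−0.226×4) = 0.4049
⟨φ⟩ = 0.49 × (0.9136 − 0.4049) / (0.226 × 3.6) = 0.49 × 0.6251 = 0.3063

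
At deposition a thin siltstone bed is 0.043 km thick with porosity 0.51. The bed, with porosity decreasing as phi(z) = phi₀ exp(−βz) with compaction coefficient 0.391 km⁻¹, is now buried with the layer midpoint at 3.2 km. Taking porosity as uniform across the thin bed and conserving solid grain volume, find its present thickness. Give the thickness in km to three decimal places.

0.025 km

Porosity at 3.2 km: phi = 0.51·exp(−0.391×3.2) = 0.1459
Solid-volume conservation: h(1−phi) = h₀(1−phi₀) ⇒ h = h₀·(1−phi₀)/(1−phi)
h = 0.043 × (1 − 0.51)/(1 − 0.1459) = 0.043 × 0.5737 = 0.0247 km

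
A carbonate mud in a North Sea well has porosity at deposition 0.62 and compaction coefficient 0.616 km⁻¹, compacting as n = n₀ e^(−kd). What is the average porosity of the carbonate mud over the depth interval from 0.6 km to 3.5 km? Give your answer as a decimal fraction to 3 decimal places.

⟨n⟩ = (1/(d₂−d₁)) ∫ n₀ e^(−kd) dd = n₀·(e^(−k·d₁) − e^(−k·d₂)) / (k·(d₂−d₁))
e^(−0.616×0.6) = 0.6910; e^(−0.616×3.5) = 0.1158
⟨n⟩ = 0.62 × (0.6910 − 0.1158) / (0.616 × 2.9) = 0.62 × 0.3220 = 0.1996

0.200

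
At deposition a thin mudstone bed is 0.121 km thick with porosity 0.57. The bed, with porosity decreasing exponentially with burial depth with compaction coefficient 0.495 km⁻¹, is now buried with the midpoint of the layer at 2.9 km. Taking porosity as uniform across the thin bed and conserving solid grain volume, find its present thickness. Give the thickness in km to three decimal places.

0.060 km

Porosity at 2.9 km: φ = 0.57·exp(−0.495×2.9) = 0.1357
Solid-volume conservation: h(1−φ) = h₀(1−φ₀) ⇒ h = h₀·(1−φ₀)/(1−φ)
h = 0.121 × (1 − 0.57)/(1 − 0.1357) = 0.121 × 0.4975 = 0.0602 km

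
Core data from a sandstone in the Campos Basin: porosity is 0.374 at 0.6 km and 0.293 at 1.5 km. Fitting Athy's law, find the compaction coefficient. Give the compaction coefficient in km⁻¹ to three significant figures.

0.271 km⁻¹

Athy: phi(d) = phi₀ e^(−kd) ⇒ phi₁/phi₂ = e^{k(d₂−d₁)} ⇒ k = ln(phi₁/phi₂)/(d₂−d₁)
k = ln(0.374/0.293) / (1.5 − 0.6) = ln(1.276) / 0.9 = 0.2441 / 0.9 = 0.2712 km⁻¹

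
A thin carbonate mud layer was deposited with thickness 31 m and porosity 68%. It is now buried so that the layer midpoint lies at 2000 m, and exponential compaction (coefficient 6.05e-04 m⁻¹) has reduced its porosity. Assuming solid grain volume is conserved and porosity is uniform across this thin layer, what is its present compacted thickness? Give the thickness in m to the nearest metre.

12 m

Working in km (1 km = 1000 m; c in km⁻¹ = c in m⁻¹ × 1000):
Porosity at 2 km: phi = 0.68·exp(−0.605×2) = 0.2028
Solid-volume conservation: h(1−phi) = h₀(1−phi₀) ⇒ h = h₀·(1−phi₀)/(1−phi)
h = 0.031 × (1 − 0.68)/(1 − 0.2028) = 0.031 × 0.4014 = 0.0124 km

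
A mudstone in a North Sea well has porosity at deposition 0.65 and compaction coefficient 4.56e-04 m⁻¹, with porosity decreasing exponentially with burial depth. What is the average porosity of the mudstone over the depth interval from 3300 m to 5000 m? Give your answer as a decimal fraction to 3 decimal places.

0.100

Working in km (1 km = 1000 m; c in km⁻¹ = c in m⁻¹ × 1000):
⟨phi⟩ = (1/(Z₂−Z₁)) ∫ phi₀ e^(−cZ) dZ = phi₀·(e^(−c·Z₁) − e^(−c·Z₂)) / (c·(Z₂−Z₁))
e^(−0.456×3.3) = 0.2221; e^(−0.456×5) = 0.1023
⟨phi⟩ = 0.65 × (0.2221 − 0.1023) / (0.456 × 1.7) = 0.65 × 0.1545 = 0.1004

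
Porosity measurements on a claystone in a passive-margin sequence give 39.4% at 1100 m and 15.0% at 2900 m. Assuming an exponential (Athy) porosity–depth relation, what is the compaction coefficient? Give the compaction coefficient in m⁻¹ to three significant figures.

0.000537 m⁻¹

Working in km (1 km = 1000 m; c in km⁻¹ = c in m⁻¹ × 1000):
Athy: φ(d) = φ₀ e^(−cd) ⇒ φ₁/φ₂ = e^{c(d₂−d₁)} ⇒ c = ln(φ₁/φ₂)/(d₂−d₁)
c = ln(0.394/0.15) / (2.9 − 1.1) = ln(2.627) / 1.8 = 0.9657 / 1.8 = 0.5365 km⁻¹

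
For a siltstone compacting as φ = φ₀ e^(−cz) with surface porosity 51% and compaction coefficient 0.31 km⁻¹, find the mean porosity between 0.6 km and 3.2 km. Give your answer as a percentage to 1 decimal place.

29.1%

⟨φ⟩ = (1/(z₂−z₁)) ∫ φ₀ e^(−cz) dz = φ₀·(e^(−c·z₁) − e^(−c·z₂)) / (c·(z₂−z₁))
e^(−0.31×0.6) = 0.8303; e^(−0.31×3.2) = 0.3708
⟨φ⟩ = 0.51 × (0.8303 − 0.3708) / (0.31 × 2.6) = 0.51 × 0.5700 = 0.2907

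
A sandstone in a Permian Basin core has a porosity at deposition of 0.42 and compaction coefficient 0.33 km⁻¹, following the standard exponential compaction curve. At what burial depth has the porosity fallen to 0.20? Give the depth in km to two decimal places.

Invert Athy's law: Z = ln(φ₀/φ) / c
Z = ln(0.42/0.2) / 0.33 = ln(2.1) / 0.33 = 0.7419 / 0.33 = 2.248 km

2.25 km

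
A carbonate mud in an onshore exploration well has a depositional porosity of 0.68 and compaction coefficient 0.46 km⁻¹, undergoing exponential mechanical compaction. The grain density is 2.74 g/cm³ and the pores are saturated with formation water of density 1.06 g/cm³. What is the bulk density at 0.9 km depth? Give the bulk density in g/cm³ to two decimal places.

Porosity at depth: n = 0.68·exp(−0.46×0.9) = 0.68×0.6610 = 0.4495
Bulk density: ρ_b = (1−n)ρ_g + n·ρ_f = 0.5505×2.74 + 0.4495×1.06
       = 1.508 + 0.476 = 1.985 g/cm³

1.98 g/cm³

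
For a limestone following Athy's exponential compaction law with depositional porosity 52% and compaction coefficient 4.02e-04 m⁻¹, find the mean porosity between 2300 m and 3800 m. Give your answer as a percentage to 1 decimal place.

15.5%

Working in km (1 km = 1000 m; c in km⁻¹ = c in m⁻¹ × 1000):
⟨phi⟩ = (1/(d₂−d₁)) ∫ phi₀ e^(−cd) dd = phi₀·(e^(−c·d₁) − e^(−c·d₂)) / (c·(d₂−d₁))
e^(−0.402×2.3) = 0.3967; e^(−0.402×3.8) = 0.2171
⟨phi⟩ = 0.52 × (0.3967 − 0.2171) / (0.402 × 1.5) = 0.52 × 0.2979 = 0.1549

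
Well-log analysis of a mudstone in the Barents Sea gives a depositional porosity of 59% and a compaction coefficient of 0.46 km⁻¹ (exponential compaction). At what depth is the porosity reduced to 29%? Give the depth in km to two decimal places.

1.54 km

Invert Athy's law: d = ln(n₀/n) / k
d = ln(0.59/0.29) / 0.46 = ln(2.034) / 0.46 = 0.7102 / 0.46 = 1.544 km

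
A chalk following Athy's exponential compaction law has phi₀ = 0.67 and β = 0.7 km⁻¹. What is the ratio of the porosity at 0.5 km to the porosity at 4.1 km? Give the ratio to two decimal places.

12.43

phi(Z₁)/phi(Z₂) = e^(−β·Z₁)/e^(−β·Z₂) = e^{β(Z₂−Z₁)}
= exp(0.7 × 3.6) = exp(2.52) = 12.4286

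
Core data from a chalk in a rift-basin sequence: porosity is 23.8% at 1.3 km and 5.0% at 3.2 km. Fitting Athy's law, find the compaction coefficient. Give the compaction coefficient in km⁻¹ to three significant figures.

Athy: n(d) = n₀ e^(−cd) ⇒ n₁/n₂ = e^{c(d₂−d₁)} ⇒ c = ln(n₁/n₂)/(d₂−d₁)
c = ln(0.238/0.05) / (3.2 − 1.3) = ln(4.76) / 1.9 = 1.5602 / 1.9 = 0.8212 km⁻¹

0.821 km⁻¹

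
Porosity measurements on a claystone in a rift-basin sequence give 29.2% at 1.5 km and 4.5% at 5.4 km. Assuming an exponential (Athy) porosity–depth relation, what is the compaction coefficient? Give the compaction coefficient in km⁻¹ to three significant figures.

Athy: n(d) = n₀ e^(−kd) ⇒ n₁/n₂ = e^{k(d₂−d₁)} ⇒ k = ln(n₁/n₂)/(d₂−d₁)
k = ln(0.292/0.045) / (5.4 − 1.5) = ln(6.489) / 3.9 = 1.8701 / 3.9 = 0.4795 km⁻¹

0.480 km⁻¹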